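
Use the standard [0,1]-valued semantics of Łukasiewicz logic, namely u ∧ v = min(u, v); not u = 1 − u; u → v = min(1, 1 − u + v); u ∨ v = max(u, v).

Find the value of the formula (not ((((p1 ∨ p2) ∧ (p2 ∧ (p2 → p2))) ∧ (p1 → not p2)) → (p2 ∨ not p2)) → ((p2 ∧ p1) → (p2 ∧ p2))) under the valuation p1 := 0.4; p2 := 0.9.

(p1 ∨ p2) = max(0.4, 0.9) = 0.9
(p2 → p2): min(1, 1 − 0.9 + 0.9) = 1
(p2 ∧ (p2 → p2)) = min(0.9, 1) = 0.9
((p1 ∨ p2) ∧ (p2 ∧ (p2 → p2))) = min(0.9, 0.9) = 0.9
not p2: Łukasiewicz ¬ gives 1 − 0.9 = 0.1
(p1 → not p2): min(1, 1 − 0.4 + 0.1) = 0.7
(((p1 ∨ p2) ∧ (p2 ∧ (p2 → p2))) ∧ (p1 → not p2)) = min(0.9, 0.7) = 0.7
not p2: Łukasiewicz ¬ gives 1 − 0.9 = 0.1
(p2 ∨ not p2) = max(0.9, 0.1) = 0.9
((((p1 ∨ p2) ∧ (p2 ∧ (p2 → p2))) ∧ (p1 → not p2)) → (p2 ∨ not p2)): min(1, 1 − 0.7 + 0.9) = 1
not ((((p1 ∨ p2) ∧ (p2 ∧ (p2 → p2))) ∧ (p1 → not p2)) → (p2 ∨ not p2)): Łukasiewicz ¬ gives 1 − 1 = 0
(p2 ∧ p1) = min(0.9, 0.4) = 0.4
(p2 ∧ p2) = min(0.9, 0.9) = 0.9
((p2 ∧ p1) → (p2 ∧ p2)): min(1, 1 − 0.4 + 0.9) = 1
(not ((((p1 ∨ p2) ∧ (p2 ∧ (p2 → p2))) ∧ (p1 → not p2)) → (p2 ∨ not p2)) → ((p2 ∧ p1) → (p2 ∧ p2))): min(1, 1 − 0 + 1) = 1

1.00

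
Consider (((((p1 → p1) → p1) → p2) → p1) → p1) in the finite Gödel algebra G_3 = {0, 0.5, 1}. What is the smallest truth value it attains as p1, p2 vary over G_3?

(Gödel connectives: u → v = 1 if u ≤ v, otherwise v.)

0.50

The minimum is attained at p1 = 0.5, p2 = 0:
  (p1 → p1): 0.5 ≤ 0.5, so result = 1
  ((p1 → p1) → p1): 1 > 0.5, so result = 0.5
  (((p1 → p1) → p1) → p2): 0.5 > 0, so result = 0
  ((((p1 → p1) → p1) → p2) → p1): 0 ≤ 0.5, so result = 1
  (((((p1 → p1) → p1) → p2) → p1) → p1): 1 > 0.5, so result = 0.5
Checking all 9 assignments confirms none give a value below 0.50.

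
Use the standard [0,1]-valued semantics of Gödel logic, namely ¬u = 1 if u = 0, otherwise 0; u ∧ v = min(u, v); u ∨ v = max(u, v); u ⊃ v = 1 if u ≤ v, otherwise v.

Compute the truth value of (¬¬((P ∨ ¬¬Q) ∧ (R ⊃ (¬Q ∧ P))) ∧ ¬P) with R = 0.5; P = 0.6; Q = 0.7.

0.00

¬Q: Gödel ¬ of 0.7 = 0 (operand ≠ 0)
¬¬Q: Gödel ¬ of 0 = 1 (operand is 0)
(P ∨ ¬¬Q) = max(0.6, 1) = 1
¬Q: Gödel ¬ of 0.7 = 0 (operand ≠ 0)
(¬Q ∧ P) = min(0, 0.6) = 0
(R ⊃ (¬Q ∧ P)): 0.5 > 0, so result = 0
((P ∨ ¬¬Q) ∧ (R ⊃ (¬Q ∧ P))) = min(1, 0) = 0
¬((P ∨ ¬¬Q) ∧ (R ⊃ (¬Q ∧ P))): Gödel ¬ of 0 = 1 (operand is 0)
¬¬((P ∨ ¬¬Q) ∧ (R ⊃ (¬Q ∧ P))): Gödel ¬ of 1 = 0 (operand ≠ 0)
¬P: Gödel ¬ of 0.6 = 0 (operand ≠ 0)
(¬¬((P ∨ ¬¬Q) ∧ (R ⊃ (¬Q ∧ P))) ∧ ¬P) = min(0, 0) = 0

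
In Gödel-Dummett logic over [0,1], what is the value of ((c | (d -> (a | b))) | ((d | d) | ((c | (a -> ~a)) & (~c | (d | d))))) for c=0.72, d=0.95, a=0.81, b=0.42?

0.95

(a | b) = max(0.81, 0.42) = 0.81
(d -> (a | b)): 0.95 > 0.81, so result = 0.81
(c | (d -> (a | b))) = max(0.72, 0.81) = 0.81
(d | d) = max(0.95, 0.95) = 0.95
~a: Gödel ¬ of 0.81 = 0 (operand ≠ 0)
(a -> ~a): 0.81 > 0, so result = 0
(c | (a -> ~a)) = max(0.72, 0) = 0.72
~c: Gödel ¬ of 0.72 = 0 (operand ≠ 0)
(d | d) = max(0.95, 0.95) = 0.95
(~c | (d | d)) = max(0, 0.95) = 0.95
((c | (a -> ~a)) & (~c | (d | d))) = min(0.72, 0.95) = 0.72
((d | d) | ((c | (a -> ~a)) & (~c | (d | d)))) = max(0.95, 0.72) = 0.95
((c | (d -> (a | b))) | ((d | d) | ((c | (a -> ~a)) & (~c | (d | d))))) = max(0.81, 0.95) = 0.95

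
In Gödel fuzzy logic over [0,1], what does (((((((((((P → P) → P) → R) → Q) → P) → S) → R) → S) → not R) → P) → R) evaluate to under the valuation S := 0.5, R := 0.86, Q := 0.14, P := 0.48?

0.86

(P → P): 0.48 ≤ 0.48, so result = 1
((P → P) → P): 1 > 0.48, so result = 0.48
(((P → P) → P) → R): 0.48 ≤ 0.86, so result = 1
((((P → P) → P) → R) → Q): 1 > 0.14, so result = 0.14
(((((P → P) → P) → R) → Q) → P): 0.14 ≤ 0.48, so result = 1
((((((P → P) → P) → R) → Q) → P) → S): 1 > 0.5, so result = 0.5
(((((((P → P) → P) → R) → Q) → P) → S) → R): 0.5 ≤ 0.86, so result = 1
((((((((P → P) → P) → R) → Q) → P) → S) → R) → S): 1 > 0.5, so result = 0.5
not R: Gödel ¬ of 0.86 = 0 (operand ≠ 0)
(((((((((P → P) → P) → R) → Q) → P) → S) → R) → S) → not R): 0.5 > 0, so result = 0
((((((((((P → P) → P) → R) → Q) → P) → S) → R) → S) → not R) → P): 0 ≤ 0.48, so result = 1
(((((((((((P → P) → P) → R) → Q) → P) → S) → R) → S) → not R) → P) → R): 1 > 0.86, so result = 0.86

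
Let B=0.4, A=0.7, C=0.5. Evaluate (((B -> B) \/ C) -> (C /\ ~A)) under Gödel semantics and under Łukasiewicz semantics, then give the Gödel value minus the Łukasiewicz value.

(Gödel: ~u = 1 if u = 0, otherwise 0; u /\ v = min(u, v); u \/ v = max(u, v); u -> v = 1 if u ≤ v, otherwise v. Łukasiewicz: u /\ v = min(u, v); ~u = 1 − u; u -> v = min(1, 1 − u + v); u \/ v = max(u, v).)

Gödel evaluation:
  (B -> B): 0.4 ≤ 0.4, so result = 1
  ((B -> B) \/ C) = max(1, 0.5) = 1
  ~A: Gödel ¬ of 0.7 = 0 (operand ≠ 0)
  (C /\ ~A) = min(0.5, 0) = 0
  (((B -> B) \/ C) -> (C /\ ~A)): 1 > 0, so result = 0
  Gödel value = 0
Łukasiewicz evaluation:
  (B -> B): min(1, 1 − 0.4 + 0.4) = 1
  ((B -> B) \/ C) = max(1, 0.5) = 1
  ~A: Łukasiewicz ¬ gives 1 − 0.7 = 0.3
  (C /\ ~A) = min(0.5, 0.3) = 0.3
  (((B -> B) \/ C) -> (C /\ ~A)): min(1, 1 − 1 + 0.3) = 0.3
  Łukasiewicz value = 0.3
Difference: 0 − 0.3 = -0.30

-0.30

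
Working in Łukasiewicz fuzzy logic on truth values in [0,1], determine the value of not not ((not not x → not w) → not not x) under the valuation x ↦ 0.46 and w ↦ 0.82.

0.74

not x: Łukasiewicz ¬ gives 1 − 0.46 = 0.54
not not x: Łukasiewicz ¬ gives 1 − 0.54 = 0.46
not w: Łukasiewicz ¬ gives 1 − 0.82 = 0.18
(not not x → not w): min(1, 1 − 0.46 + 0.18) = 0.72
not x: Łukasiewicz ¬ gives 1 − 0.46 = 0.54
not not x: Łukasiewicz ¬ gives 1 − 0.54 = 0.46
((not not x → not w) → not not x): min(1, 1 − 0.72 + 0.46) = 0.74
not ((not not x → not w) → not not x): Łukasiewicz ¬ gives 1 − 0.74 = 0.26
not not ((not not x → not w) → not not x): Łukasiewicz ¬ gives 1 − 0.26 = 0.74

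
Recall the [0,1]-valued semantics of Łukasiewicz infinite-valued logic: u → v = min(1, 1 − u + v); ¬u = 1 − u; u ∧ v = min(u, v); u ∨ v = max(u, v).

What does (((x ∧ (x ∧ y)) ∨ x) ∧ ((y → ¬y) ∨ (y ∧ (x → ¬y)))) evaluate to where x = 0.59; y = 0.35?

(x ∧ y) = min(0.59, 0.35) = 0.35
(x ∧ (x ∧ y)) = min(0.59, 0.35) = 0.35
((x ∧ (x ∧ y)) ∨ x) = max(0.35, 0.59) = 0.59
¬y: Łukasiewicz ¬ gives 1 − 0.35 = 0.65
(y → ¬y): min(1, 1 − 0.35 + 0.65) = 1
¬y: Łukasiewicz ¬ gives 1 − 0.35 = 0.65
(x → ¬y): min(1, 1 − 0.59 + 0.65) = 1
(y ∧ (x → ¬y)) = min(0.35, 1) = 0.35
((y → ¬y) ∨ (y ∧ (x → ¬y))) = max(1, 0.35) = 1
(((x ∧ (x ∧ y)) ∨ x) ∧ ((y → ¬y) ∨ (y ∧ (x → ¬y)))) = min(0.59, 1) = 0.59

0.59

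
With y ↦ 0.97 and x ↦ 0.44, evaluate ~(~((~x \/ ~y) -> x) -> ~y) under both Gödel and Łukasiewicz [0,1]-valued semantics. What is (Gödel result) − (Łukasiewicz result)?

-0.09

Gödel evaluation:
  ~x: Gödel ¬ of 0.44 = 0 (operand ≠ 0)
  ~y: Gödel ¬ of 0.97 = 0 (operand ≠ 0)
  (~x \/ ~y) = max(0, 0) = 0
  ((~x \/ ~y) -> x): 0 ≤ 0.44, so result = 1
  ~((~x \/ ~y) -> x): Gödel ¬ of 1 = 0 (operand ≠ 0)
  ~y: Gödel ¬ of 0.97 = 0 (operand ≠ 0)
  (~((~x \/ ~y) -> x) -> ~y): 0 ≤ 0, so result = 1
  ~(~((~x \/ ~y) -> x) -> ~y): Gödel ¬ of 1 = 0 (operand ≠ 0)
  Gödel value = 0
Łukasiewicz evaluation:
  ~x: Łukasiewicz ¬ gives 1 − 0.44 = 0.56
  ~y: Łukasiewicz ¬ gives 1 − 0.97 = 0.03
  (~x \/ ~y) = max(0.56, 0.03) = 0.56
  ((~x \/ ~y) -> x): min(1, 1 − 0.56 + 0.44) = 0.88
  ~((~x \/ ~y) -> x): Łukasiewicz ¬ gives 1 − 0.88 = 0.12
  ~y: Łukasiewicz ¬ gives 1 − 0.97 = 0.03
  (~((~x \/ ~y) -> x) -> ~y): min(1, 1 − 0.12 + 0.03) = 0.91
  ~(~((~x \/ ~y) -> x) -> ~y): Łukasiewicz ¬ gives 1 − 0.91 = 0.09
  Łukasiewicz value = 0.09
Difference: 0 − 0.09 = -0.09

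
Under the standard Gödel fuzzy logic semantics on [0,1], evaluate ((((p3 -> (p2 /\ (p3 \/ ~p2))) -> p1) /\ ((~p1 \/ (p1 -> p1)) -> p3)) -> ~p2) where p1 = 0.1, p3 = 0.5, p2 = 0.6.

0.00

~p2: Gödel ¬ of 0.6 = 0 (operand ≠ 0)
(p3 \/ ~p2) = max(0.5, 0) = 0.5
(p2 /\ (p3 \/ ~p2)) = min(0.6, 0.5) = 0.5
(p3 -> (p2 /\ (p3 \/ ~p2))): 0.5 ≤ 0.5, so result = 1
((p3 -> (p2 /\ (p3 \/ ~p2))) -> p1): 1 > 0.1, so result = 0.1
~p1: Gödel ¬ of 0.1 = 0 (operand ≠ 0)
(p1 -> p1): 0.1 ≤ 0.1, so result = 1
(~p1 \/ (p1 -> p1)) = max(0, 1) = 1
((~p1 \/ (p1 -> p1)) -> p3): 1 > 0.5, so result = 0.5
(((p3 -> (p2 /\ (p3 \/ ~p2))) -> p1) /\ ((~p1 \/ (p1 -> p1)) -> p3)) = min(0.1, 0.5) = 0.1
~p2: Gödel ¬ of 0.6 = 0 (operand ≠ 0)
((((p3 -> (p2 /\ (p3 \/ ~p2))) -> p1) /\ ((~p1 \/ (p1 -> p1)) -> p3)) -> ~p2): 0.1 > 0, so result = 0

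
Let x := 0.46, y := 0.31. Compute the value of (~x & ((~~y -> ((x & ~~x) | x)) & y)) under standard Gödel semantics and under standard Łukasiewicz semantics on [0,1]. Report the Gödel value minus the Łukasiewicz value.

Gödel evaluation:
  ~x: Gödel ¬ of 0.46 = 0 (operand ≠ 0)
  ~y: Gödel ¬ of 0.31 = 0 (operand ≠ 0)
  ~~y: Gödel ¬ of 0 = 1 (operand is 0)
  ~x: Gödel ¬ of 0.46 = 0 (operand ≠ 0)
  ~~x: Gödel ¬ of 0 = 1 (operand is 0)
  (x & ~~x) = min(0.46, 1) = 0.46
  ((x & ~~x) | x) = max(0.46, 0.46) = 0.46
  (~~y -> ((x & ~~x) | x)): 1 > 0.46, so result = 0.46
  ((~~y -> ((x & ~~x) | x)) & y) = min(0.46, 0.31) = 0.31
  (~x & ((~~y -> ((x & ~~x) | x)) & y)) = min(0, 0.31) = 0
  Gödel value = 0
Łukasiewicz evaluation:
  ~x: Łukasiewicz ¬ gives 1 − 0.46 = 0.54
  ~y: Łukasiewicz ¬ gives 1 − 0.31 = 0.69
  ~~y: Łukasiewicz ¬ gives 1 − 0.69 = 0.31
  ~x: Łukasiewicz ¬ gives 1 − 0.46 = 0.54
  ~~x: Łukasiewicz ¬ gives 1 − 0.54 = 0.46
  (x & ~~x) = min(0.46, 0.46) = 0.46
  ((x & ~~x) | x) = max(0.46, 0.46) = 0.46
  (~~y -> ((x & ~~x) | x)): min(1, 1 − 0.31 + 0.46) = 1
  ((~~y -> ((x & ~~x) | x)) & y) = min(1, 0.31) = 0.31
  (~x & ((~~y -> ((x & ~~x) | x)) & y)) = min(0.54, 0.31) = 0.31
  Łukasiewicz value = 0.31
Difference: 0 − 0.31 = -0.31

-0.31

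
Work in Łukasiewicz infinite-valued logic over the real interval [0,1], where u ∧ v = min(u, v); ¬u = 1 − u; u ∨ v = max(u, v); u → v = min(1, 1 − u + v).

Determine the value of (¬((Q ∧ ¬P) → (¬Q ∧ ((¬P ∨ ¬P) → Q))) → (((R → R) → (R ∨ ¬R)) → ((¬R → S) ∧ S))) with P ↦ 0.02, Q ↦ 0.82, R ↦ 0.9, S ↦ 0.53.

0.99

¬P: Łukasiewicz ¬ gives 1 − 0.02 = 0.98
(Q ∧ ¬P) = min(0.82, 0.98) = 0.82
¬Q: Łukasiewicz ¬ gives 1 − 0.82 = 0.18
¬P: Łukasiewicz ¬ gives 1 − 0.02 = 0.98
¬P: Łukasiewicz ¬ gives 1 − 0.02 = 0.98
(¬P ∨ ¬P) = max(0.98, 0.98) = 0.98
((¬P ∨ ¬P) → Q): min(1, 1 − 0.98 + 0.82) = 0.84
(¬Q ∧ ((¬P ∨ ¬P) → Q)) = min(0.18, 0.84) = 0.18
((Q ∧ ¬P) → (¬Q ∧ ((¬P ∨ ¬P) → Q))): min(1, 1 − 0.82 + 0.18) = 0.36
¬((Q ∧ ¬P) → (¬Q ∧ ((¬P ∨ ¬P) → Q))): Łukasiewicz ¬ gives 1 − 0.36 = 0.64
(R → R): min(1, 1 − 0.9 + 0.9) = 1
¬R: Łukasiewicz ¬ gives 1 − 0.9 = 0.1
(R ∨ ¬R) = max(0.9, 0.1) = 0.9
((R → R) → (R ∨ ¬R)): min(1, 1 − 1 + 0.9) = 0.9
¬R: Łukasiewicz ¬ gives 1 − 0.9 = 0.1
(¬R → S): min(1, 1 − 0.1 + 0.53) = 1
((¬R → S) ∧ S) = min(1, 0.53) = 0.53
(((R → R) → (R ∨ ¬R)) → ((¬R → S) ∧ S)): min(1, 1 − 0.9 + 0.53) = 0.63
(¬((Q ∧ ¬P) → (¬Q ∧ ((¬P ∨ ¬P) → Q))) → (((R → R) → (R ∨ ¬R)) → ((¬R → S) ∧ S))): min(1, 1 − 0.64 + 0.63) = 0.99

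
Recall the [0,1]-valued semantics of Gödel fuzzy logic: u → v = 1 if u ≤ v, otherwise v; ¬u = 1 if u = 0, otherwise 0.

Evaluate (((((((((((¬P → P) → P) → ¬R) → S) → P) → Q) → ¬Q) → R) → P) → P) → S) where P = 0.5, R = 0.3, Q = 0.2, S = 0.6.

¬P: Gödel ¬ of 0.5 = 0 (operand ≠ 0)
(¬P → P): 0 ≤ 0.5, so result = 1
((¬P → P) → P): 1 > 0.5, so result = 0.5
¬R: Gödel ¬ of 0.3 = 0 (operand ≠ 0)
(((¬P → P) → P) → ¬R): 0.5 > 0, so result = 0
((((¬P → P) → P) → ¬R) → S): 0 ≤ 0.6, so result = 1
(((((¬P → P) → P) → ¬R) → S) → P): 1 > 0.5, so result = 0.5
((((((¬P → P) → P) → ¬R) → S) → P) → Q): 0.5 > 0.2, so result = 0.2
¬Q: Gödel ¬ of 0.2 = 0 (operand ≠ 0)
(((((((¬P → P) → P) → ¬R) → S) → P) → Q) → ¬Q): 0.2 > 0, so result = 0
((((((((¬P → P) → P) → ¬R) → S) → P) → Q) → ¬Q) → R): 0 ≤ 0.3, so result = 1
(((((((((¬P → P) → P) → ¬R) → S) → P) → Q) → ¬Q) → R) → P): 1 > 0.5, so result = 0.5
((((((((((¬P → P) → P) → ¬R) → S) → P) → Q) → ¬Q) → R) → P) → P): 0.5 ≤ 0.5, so result = 1
(((((((((((¬P → P) → P) → ¬R) → S) → P) → Q) → ¬Q) → R) → P) → P) → S): 1 > 0.6, so result = 0.6

0.60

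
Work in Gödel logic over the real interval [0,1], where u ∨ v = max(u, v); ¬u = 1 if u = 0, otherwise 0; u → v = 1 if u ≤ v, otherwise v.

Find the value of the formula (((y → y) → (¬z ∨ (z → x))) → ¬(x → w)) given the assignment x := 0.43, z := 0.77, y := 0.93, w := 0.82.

0.00

(y → y): 0.93 ≤ 0.93, so result = 1
¬z: Gödel ¬ of 0.77 = 0 (operand ≠ 0)
(z → x): 0.77 > 0.43, so result = 0.43
(¬z ∨ (z → x)) = max(0, 0.43) = 0.43
((y → y) → (¬z ∨ (z → x))): 1 > 0.43, so result = 0.43
(x → w): 0.43 ≤ 0.82, so result = 1
¬(x → w): Gödel ¬ of 1 = 0 (operand ≠ 0)
(((y → y) → (¬z ∨ (z → x))) → ¬(x → w)): 0.43 > 0, so result = 0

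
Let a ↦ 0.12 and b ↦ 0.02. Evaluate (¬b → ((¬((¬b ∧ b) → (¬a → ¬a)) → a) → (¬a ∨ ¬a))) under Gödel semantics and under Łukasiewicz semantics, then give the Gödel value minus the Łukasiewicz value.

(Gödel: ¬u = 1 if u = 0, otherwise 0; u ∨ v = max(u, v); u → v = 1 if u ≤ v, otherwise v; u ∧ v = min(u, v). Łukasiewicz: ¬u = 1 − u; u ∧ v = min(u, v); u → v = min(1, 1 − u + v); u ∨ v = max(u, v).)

Gödel evaluation:
  ¬b: Gödel ¬ of 0.02 = 0 (operand ≠ 0)
  ¬b: Gödel ¬ of 0.02 = 0 (operand ≠ 0)
  (¬b ∧ b) = min(0, 0.02) = 0
  ¬a: Gödel ¬ of 0.12 = 0 (operand ≠ 0)
  ¬a: Gödel ¬ of 0.12 = 0 (operand ≠ 0)
  (¬a → ¬a): 0 ≤ 0, so result = 1
  ((¬b ∧ b) → (¬a → ¬a)): 0 ≤ 1, so result = 1
  ¬((¬b ∧ b) → (¬a → ¬a)): Gödel ¬ of 1 = 0 (operand ≠ 0)
  (¬((¬b ∧ b) → (¬a → ¬a)) → a): 0 ≤ 0.12, so result = 1
  ¬a: Gödel ¬ of 0.12 = 0 (operand ≠ 0)
  ¬a: Gödel ¬ of 0.12 = 0 (operand ≠ 0)
  (¬a ∨ ¬a) = max(0, 0) = 0
  ((¬((¬b ∧ b) → (¬a → ¬a)) → a) → (¬a ∨ ¬a)): 1 > 0, so result = 0
  (¬b → ((¬((¬b ∧ b) → (¬a → ¬a)) → a) → (¬a ∨ ¬a))): 0 ≤ 0, so result = 1
  Gödel value = 1
Łukasiewicz evaluation:
  ¬b: Łukasiewicz ¬ gives 1 − 0.02 = 0.98
  ¬b: Łukasiewicz ¬ gives 1 − 0.02 = 0.98
  (¬b ∧ b) = min(0.98, 0.02) = 0.02
  ¬a: Łukasiewicz ¬ gives 1 − 0.12 = 0.88
  ¬a: Łukasiewicz ¬ gives 1 − 0.12 = 0.88
  (¬a → ¬a): min(1, 1 − 0.88 + 0.88) = 1
  ((¬b ∧ b) → (¬a → ¬a)): min(1, 1 − 0.02 + 1) = 1
  ¬((¬b ∧ b) → (¬a → ¬a)): Łukasiewicz ¬ gives 1 − 1 = 0
  (¬((¬b ∧ b) → (¬a → ¬a)) → a): min(1, 1 − 0 + 0.12) = 1
  ¬a: Łukasiewicz ¬ gives 1 − 0.12 = 0.88
  ¬a: Łukasiewicz ¬ gives 1 − 0.12 = 0.88
  (¬a ∨ ¬a) = max(0.88, 0.88) = 0.88
  ((¬((¬b ∧ b) → (¬a → ¬a)) → a) → (¬a ∨ ¬a)): min(1, 1 − 1 + 0.88) = 0.88
  (¬b → ((¬((¬b ∧ b) → (¬a → ¬a)) → a) → (¬a ∨ ¬a))): min(1, 1 − 0.98 + 0.88) = 0.9
  Łukasiewicz value = 0.9
Difference: 1 − 0.9 = 0.10

0.10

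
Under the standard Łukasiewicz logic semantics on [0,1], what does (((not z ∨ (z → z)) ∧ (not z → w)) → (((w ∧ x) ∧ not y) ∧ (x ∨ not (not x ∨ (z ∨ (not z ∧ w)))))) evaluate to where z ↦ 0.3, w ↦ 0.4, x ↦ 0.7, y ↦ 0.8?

not z: Łukasiewicz ¬ gives 1 − 0.3 = 0.7
(z → z): min(1, 1 − 0.3 + 0.3) = 1
(not z ∨ (z → z)) = max(0.7, 1) = 1
not z: Łukasiewicz ¬ gives 1 − 0.3 = 0.7
(not z → w): min(1, 1 − 0.7 + 0.4) = 0.7
((not z ∨ (z → z)) ∧ (not z → w)) = min(1, 0.7) = 0.7
(w ∧ x) = min(0.4, 0.7) = 0.4
not y: Łukasiewicz ¬ gives 1 − 0.8 = 0.2
((w ∧ x) ∧ not y) = min(0.4, 0.2) = 0.2
not x: Łukasiewicz ¬ gives 1 − 0.7 = 0.3
not z: Łukasiewicz ¬ gives 1 − 0.3 = 0.7
(not z ∧ w) = min(0.7, 0.4) = 0.4
(z ∨ (not z ∧ w)) = max(0.3, 0.4) = 0.4
(not x ∨ (z ∨ (not z ∧ w))) = max(0.3, 0.4) = 0.4
not (not x ∨ (z ∨ (not z ∧ w))): Łukasiewicz ¬ gives 1 − 0.4 = 0.6
(x ∨ not (not x ∨ (z ∨ (not z ∧ w)))) = max(0.7, 0.6) = 0.7
(((w ∧ x) ∧ not y) ∧ (x ∨ not (not x ∨ (z ∨ (not z ∧ w))))) = min(0.2, 0.7) = 0.2
(((not z ∨ (z → z)) ∧ (not z → w)) → (((w ∧ x) ∧ not y) ∧ (x ∨ not (not x ∨ (z ∨ (not z ∧ w)))))): min(1, 1 − 0.7 + 0.2) = 0.5

0.50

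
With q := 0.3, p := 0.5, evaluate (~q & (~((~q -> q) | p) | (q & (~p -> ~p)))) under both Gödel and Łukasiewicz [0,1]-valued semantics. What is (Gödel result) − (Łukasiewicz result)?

-0.40

Gödel evaluation:
  ~q: Gödel ¬ of 0.3 = 0 (operand ≠ 0)
  ~q: Gödel ¬ of 0.3 = 0 (operand ≠ 0)
  (~q -> q): 0 ≤ 0.3, so result = 1
  ((~q -> q) | p) = max(1, 0.5) = 1
  ~((~q -> q) | p): Gödel ¬ of 1 = 0 (operand ≠ 0)
  ~p: Gödel ¬ of 0.5 = 0 (operand ≠ 0)
  ~p: Gödel ¬ of 0.5 = 0 (operand ≠ 0)
  (~p -> ~p): 0 ≤ 0, so result = 1
  (q & (~p -> ~p)) = min(0.3, 1) = 0.3
  (~((~q -> q) | p) | (q & (~p -> ~p))) = max(0, 0.3) = 0.3
  (~q & (~((~q -> q) | p) | (q & (~p -> ~p)))) = min(0, 0.3) = 0
  Gödel value = 0
Łukasiewicz evaluation:
  ~q: Łukasiewicz ¬ gives 1 − 0.3 = 0.7
  ~q: Łukasiewicz ¬ gives 1 − 0.3 = 0.7
  (~q -> q): min(1, 1 − 0.7 + 0.3) = 0.6
  ((~q -> q) | p) = max(0.6, 0.5) = 0.6
  ~((~q -> q) | p): Łukasiewicz ¬ gives 1 − 0.6 = 0.4
  ~p: Łukasiewicz ¬ gives 1 − 0.5 = 0.5
  ~p: Łukasiewicz ¬ gives 1 − 0.5 = 0.5
  (~p -> ~p): min(1, 1 − 0.5 + 0.5) = 1
  (q & (~p -> ~p)) = min(0.3, 1) = 0.3
  (~((~q -> q) | p) | (q & (~p -> ~p))) = max(0.4, 0.3) = 0.4
  (~q & (~((~q -> q) | p) | (q & (~p -> ~p)))) = min(0.7, 0.4) = 0.4
  Łukasiewicz value = 0.4
Difference: 0 − 0.4 = -0.40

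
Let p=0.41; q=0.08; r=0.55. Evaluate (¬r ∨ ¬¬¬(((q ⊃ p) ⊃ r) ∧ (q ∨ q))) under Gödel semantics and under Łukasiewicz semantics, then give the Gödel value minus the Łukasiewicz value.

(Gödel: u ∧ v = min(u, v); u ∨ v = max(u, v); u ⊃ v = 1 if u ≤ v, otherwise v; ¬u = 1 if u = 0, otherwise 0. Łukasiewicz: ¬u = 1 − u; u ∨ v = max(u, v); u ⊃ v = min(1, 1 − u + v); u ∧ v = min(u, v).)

Gödel evaluation:
  ¬r: Gödel ¬ of 0.55 = 0 (operand ≠ 0)
  (q ⊃ p): 0.08 ≤ 0.41, so result = 1
  ((q ⊃ p) ⊃ r): 1 > 0.55, so result = 0.55
  (q ∨ q) = max(0.08, 0.08) = 0.08
  (((q ⊃ p) ⊃ r) ∧ (q ∨ q)) = min(0.55, 0.08) = 0.08
  ¬(((q ⊃ p) ⊃ r) ∧ (q ∨ q)): Gödel ¬ of 0.08 = 0 (operand ≠ 0)
  ¬¬(((q ⊃ p) ⊃ r) ∧ (q ∨ q)): Gödel ¬ of 0 = 1 (operand is 0)
  ¬¬¬(((q ⊃ p) ⊃ r) ∧ (q ∨ q)): Gödel ¬ of 1 = 0 (operand ≠ 0)
  (¬r ∨ ¬¬¬(((q ⊃ p) ⊃ r) ∧ (q ∨ q))) = max(0, 0) = 0
  Gödel value = 0
Łukasiewicz evaluation:
  ¬r: Łukasiewicz ¬ gives 1 − 0.55 = 0.45
  (q ⊃ p): min(1, 1 − 0.08 + 0.41) = 1
  ((q ⊃ p) ⊃ r): min(1, 1 − 1 + 0.55) = 0.55
  (q ∨ q) = max(0.08, 0.08) = 0.08
  (((q ⊃ p) ⊃ r) ∧ (q ∨ q)) = min(0.55, 0.08) = 0.08
  ¬(((q ⊃ p) ⊃ r) ∧ (q ∨ q)): Łukasiewicz ¬ gives 1 − 0.08 = 0.92
  ¬¬(((q ⊃ p) ⊃ r) ∧ (q ∨ q)): Łukasiewicz ¬ gives 1 − 0.92 = 0.08
  ¬¬¬(((q ⊃ p) ⊃ r) ∧ (q ∨ q)): Łukasiewicz ¬ gives 1 − 0.08 = 0.92
  (¬r ∨ ¬¬¬(((q ⊃ p) ⊃ r) ∧ (q ∨ q))) = max(0.45, 0.92) = 0.92
  Łukasiewicz value = 0.92
Difference: 0 − 0.92 = -0.92

-0.92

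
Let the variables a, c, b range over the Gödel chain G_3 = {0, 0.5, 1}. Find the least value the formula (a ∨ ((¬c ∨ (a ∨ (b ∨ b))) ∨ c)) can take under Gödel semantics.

The minimum is attained at a = 0, c = 0.5, b = 0:
  ¬c: Gödel ¬ of 0.5 = 0 (operand ≠ 0)
  (b ∨ b) = max(0, 0) = 0
  (a ∨ (b ∨ b)) = max(0, 0) = 0
  (¬c ∨ (a ∨ (b ∨ b))) = max(0, 0) = 0
  ((¬c ∨ (a ∨ (b ∨ b))) ∨ c) = max(0, 0.5) = 0.5
  (a ∨ ((¬c ∨ (a ∨ (b ∨ b))) ∨ c)) = max(0, 0.5) = 0.5
Checking all 27 assignments confirms none give a value below 0.50.

0.50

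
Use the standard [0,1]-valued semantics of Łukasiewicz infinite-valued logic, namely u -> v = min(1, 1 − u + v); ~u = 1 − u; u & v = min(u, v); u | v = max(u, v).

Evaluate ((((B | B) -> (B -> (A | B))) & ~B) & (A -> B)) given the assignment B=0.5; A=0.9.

0.50

(B | B) = max(0.5, 0.5) = 0.5
(A | B) = max(0.9, 0.5) = 0.9
(B -> (A | B)): min(1, 1 − 0.5 + 0.9) = 1
((B | B) -> (B -> (A | B))): min(1, 1 − 0.5 + 1) = 1
~B: Łukasiewicz ¬ gives 1 − 0.5 = 0.5
(((B | B) -> (B -> (A | B))) & ~B) = min(1, 0.5) = 0.5
(A -> B): min(1, 1 − 0.9 + 0.5) = 0.6
((((B | B) -> (B -> (A | B))) & ~B) & (A -> B)) = min(0.5, 0.6) = 0.5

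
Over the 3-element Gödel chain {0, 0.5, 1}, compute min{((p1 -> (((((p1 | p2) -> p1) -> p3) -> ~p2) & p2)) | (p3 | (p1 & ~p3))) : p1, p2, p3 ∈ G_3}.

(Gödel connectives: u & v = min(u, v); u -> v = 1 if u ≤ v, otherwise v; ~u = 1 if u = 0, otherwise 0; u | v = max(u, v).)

0.50

The minimum is attained at p1 = 0.5, p2 = 0, p3 = 0:
  (p1 | p2) = max(0.5, 0) = 0.5
  ((p1 | p2) -> p1): 0.5 ≤ 0.5, so result = 1
  (((p1 | p2) -> p1) -> p3): 1 > 0, so result = 0
  ~p2: Gödel ¬ of 0 = 1 (operand is 0)
  ((((p1 | p2) -> p1) -> p3) -> ~p2): 0 ≤ 1, so result = 1
  (((((p1 | p2) -> p1) -> p3) -> ~p2) & p2) = min(1, 0) = 0
  (p1 -> (((((p1 | p2) -> p1) -> p3) -> ~p2) & p2)): 0.5 > 0, so result = 0
  ~p3: Gödel ¬ of 0 = 1 (operand is 0)
  (p1 & ~p3) = min(0.5, 1) = 0.5
  (p3 | (p1 & ~p3)) = max(0, 0.5) = 0.5
  ((p1 -> (((((p1 | p2) -> p1) -> p3) -> ~p2) & p2)) | (p3 | (p1 & ~p3))) = max(0, 0.5) = 0.5
Checking all 27 assignments confirms none give a value below 0.50.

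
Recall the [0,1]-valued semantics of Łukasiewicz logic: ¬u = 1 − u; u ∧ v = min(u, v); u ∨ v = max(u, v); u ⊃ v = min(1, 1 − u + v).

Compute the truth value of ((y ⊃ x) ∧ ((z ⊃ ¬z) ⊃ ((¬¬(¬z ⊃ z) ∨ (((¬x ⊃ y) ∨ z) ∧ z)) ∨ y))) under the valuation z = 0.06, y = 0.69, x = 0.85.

0.69

(y ⊃ x): min(1, 1 − 0.69 + 0.85) = 1
¬z: Łukasiewicz ¬ gives 1 − 0.06 = 0.94
(z ⊃ ¬z): min(1, 1 − 0.06 + 0.94) = 1
¬z: Łukasiewicz ¬ gives 1 − 0.06 = 0.94
(¬z ⊃ z): min(1, 1 − 0.94 + 0.06) = 0.12
¬(¬z ⊃ z): Łukasiewicz ¬ gives 1 − 0.12 = 0.88
¬¬(¬z ⊃ z): Łukasiewicz ¬ gives 1 − 0.88 = 0.12
¬x: Łukasiewicz ¬ gives 1 − 0.85 = 0.15
(¬x ⊃ y): min(1, 1 − 0.15 + 0.69) = 1
((¬x ⊃ y) ∨ z) = max(1, 0.06) = 1
(((¬x ⊃ y) ∨ z) ∧ z) = min(1, 0.06) = 0.06
(¬¬(¬z ⊃ z) ∨ (((¬x ⊃ y) ∨ z) ∧ z)) = max(0.12, 0.06) = 0.12
((¬¬(¬z ⊃ z) ∨ (((¬x ⊃ y) ∨ z) ∧ z)) ∨ y) = max(0.12, 0.69) = 0.69
((z ⊃ ¬z) ⊃ ((¬¬(¬z ⊃ z) ∨ (((¬x ⊃ y) ∨ z) ∧ z)) ∨ y)): min(1, 1 − 1 + 0.69) = 0.69
((y ⊃ x) ∧ ((z ⊃ ¬z) ⊃ ((¬¬(¬z ⊃ z) ∨ (((¬x ⊃ y) ∨ z) ∧ z)) ∨ y))) = min(1, 0.69) = 0.69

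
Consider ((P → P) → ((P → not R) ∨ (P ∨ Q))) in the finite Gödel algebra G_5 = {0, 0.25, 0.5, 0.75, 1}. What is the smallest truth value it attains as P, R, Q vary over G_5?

The minimum is attained at P = 0.25, R = 0.25, Q = 0:
  (P → P): 0.25 ≤ 0.25, so result = 1
  not R: Gödel ¬ of 0.25 = 0 (operand ≠ 0)
  (P → not R): 0.25 > 0, so result = 0
  (P ∨ Q) = max(0.25, 0) = 0.25
  ((P → not R) ∨ (P ∨ Q)) = max(0, 0.25) = 0.25
  ((P → P) → ((P → not R) ∨ (P ∨ Q))): 1 > 0.25, so result = 0.25
Checking all 125 assignments confirms none give a value below 0.25.

0.25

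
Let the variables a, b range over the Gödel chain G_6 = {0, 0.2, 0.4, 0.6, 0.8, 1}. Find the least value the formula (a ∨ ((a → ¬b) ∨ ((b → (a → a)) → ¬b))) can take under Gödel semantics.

The minimum is attained at a = 0.2, b = 0.2:
  ¬b: Gödel ¬ of 0.2 = 0 (operand ≠ 0)
  (a → ¬b): 0.2 > 0, so result = 0
  (a → a): 0.2 ≤ 0.2, so result = 1
  (b → (a → a)): 0.2 ≤ 1, so result = 1
  ¬b: Gödel ¬ of 0.2 = 0 (operand ≠ 0)
  ((b → (a → a)) → ¬b): 1 > 0, so result = 0
  ((a → ¬b) ∨ ((b → (a → a)) → ¬b)) = max(0, 0) = 0
  (a ∨ ((a → ¬b) ∨ ((b → (a → a)) → ¬b))) = max(0.2, 0) = 0.2
Checking all 36 assignments confirms none give a value below 0.20.

0.20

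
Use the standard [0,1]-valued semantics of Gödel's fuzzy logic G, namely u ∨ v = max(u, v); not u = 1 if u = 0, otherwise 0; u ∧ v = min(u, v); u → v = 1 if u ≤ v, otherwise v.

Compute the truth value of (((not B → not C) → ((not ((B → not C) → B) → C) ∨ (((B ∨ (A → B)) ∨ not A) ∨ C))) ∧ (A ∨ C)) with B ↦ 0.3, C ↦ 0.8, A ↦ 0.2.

0.80

not B: Gödel ¬ of 0.3 = 0 (operand ≠ 0)
not C: Gödel ¬ of 0.8 = 0 (operand ≠ 0)
(not B → not C): 0 ≤ 0, so result = 1
not C: Gödel ¬ of 0.8 = 0 (operand ≠ 0)
(B → not C): 0.3 > 0, so result = 0
((B → not C) → B): 0 ≤ 0.3, so result = 1
not ((B → not C) → B): Gödel ¬ of 1 = 0 (operand ≠ 0)
(not ((B → not C) → B) → C): 0 ≤ 0.8, so result = 1
(A → B): 0.2 ≤ 0.3, so result = 1
(B ∨ (A → B)) = max(0.3, 1) = 1
not A: Gödel ¬ of 0.2 = 0 (operand ≠ 0)
((B ∨ (A → B)) ∨ not A) = max(1, 0) = 1
(((B ∨ (A → B)) ∨ not A) ∨ C) = max(1, 0.8) = 1
((not ((B → not C) → B) → C) ∨ (((B ∨ (A → B)) ∨ not A) ∨ C)) = max(1, 1) = 1
((not B → not C) → ((not ((B → not C) → B) → C) ∨ (((B ∨ (A → B)) ∨ not A) ∨ C))): 1 ≤ 1, so result = 1
(A ∨ C) = max(0.2, 0.8) = 0.8
(((not B → not C) → ((not ((B → not C) → B) → C) ∨ (((B ∨ (A → B)) ∨ not A) ∨ C))) ∧ (A ∨ C)) = min(1, 0.8) = 0.8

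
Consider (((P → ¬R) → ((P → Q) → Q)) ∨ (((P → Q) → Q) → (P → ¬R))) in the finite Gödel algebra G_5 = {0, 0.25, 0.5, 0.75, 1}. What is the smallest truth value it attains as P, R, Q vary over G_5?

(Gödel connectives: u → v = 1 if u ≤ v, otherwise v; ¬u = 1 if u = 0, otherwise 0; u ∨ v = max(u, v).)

1.00

Every assignment gives 1. For instance at P = 0, R = 0, Q = 0:
  ¬R: Gödel ¬ of 0 = 1 (operand is 0)
  (P → ¬R): 0 ≤ 1, so result = 1
  (P → Q): 0 ≤ 0, so result = 1
  ((P → Q) → Q): 1 > 0, so result = 0
  ((P → ¬R) → ((P → Q) → Q)): 1 > 0, so result = 0
  (P → Q): 0 ≤ 0, so result = 1
  ((P → Q) → Q): 1 > 0, so result = 0
  ¬R: Gödel ¬ of 0 = 1 (operand is 0)
  (P → ¬R): 0 ≤ 1, so result = 1
  (((P → Q) → Q) → (P → ¬R)): 0 ≤ 1, so result = 1
  (((P → ¬R) → ((P → Q) → Q)) ∨ (((P → Q) → Q) → (P → ¬R))) = max(0, 1) = 1
All 125 assignments give value 1 — the formula is a G_5-tautology.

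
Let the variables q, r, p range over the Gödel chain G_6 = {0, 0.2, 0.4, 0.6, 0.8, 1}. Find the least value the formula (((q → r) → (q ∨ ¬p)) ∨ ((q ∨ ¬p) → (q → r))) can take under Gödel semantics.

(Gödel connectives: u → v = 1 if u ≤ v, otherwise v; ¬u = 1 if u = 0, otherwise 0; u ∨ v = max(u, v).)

Every assignment gives 1. For instance at q = 0, r = 0, p = 0:
  (q → r): 0 ≤ 0, so result = 1
  ¬p: Gödel ¬ of 0 = 1 (operand is 0)
  (q ∨ ¬p) = max(0, 1) = 1
  ((q → r) → (q ∨ ¬p)): 1 ≤ 1, so result = 1
  ¬p: Gödel ¬ of 0 = 1 (operand is 0)
  (q ∨ ¬p) = max(0, 1) = 1
  (q → r): 0 ≤ 0, so result = 1
  ((q ∨ ¬p) → (q → r)): 1 ≤ 1, so result = 1
  (((q → r) → (q ∨ ¬p)) ∨ ((q ∨ ¬p) → (q → r))) = max(1, 1) = 1
All 216 assignments give value 1 — the formula is a G_6-tautology.

1.00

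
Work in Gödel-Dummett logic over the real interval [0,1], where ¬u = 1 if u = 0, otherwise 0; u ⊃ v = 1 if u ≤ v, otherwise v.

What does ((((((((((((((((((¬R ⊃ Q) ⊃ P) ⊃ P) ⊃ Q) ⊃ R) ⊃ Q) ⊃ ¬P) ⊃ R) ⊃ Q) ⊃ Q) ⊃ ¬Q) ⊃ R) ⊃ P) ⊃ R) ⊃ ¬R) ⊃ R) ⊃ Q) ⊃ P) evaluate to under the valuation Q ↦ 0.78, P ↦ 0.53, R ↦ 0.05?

¬R: Gödel ¬ of 0.05 = 0 (operand ≠ 0)
(¬R ⊃ Q): 0 ≤ 0.78, so result = 1
((¬R ⊃ Q) ⊃ P): 1 > 0.53, so result = 0.53
(((¬R ⊃ Q) ⊃ P) ⊃ P): 0.53 ≤ 0.53, so result = 1
((((¬R ⊃ Q) ⊃ P) ⊃ P) ⊃ Q): 1 > 0.78, so result = 0.78
(((((¬R ⊃ Q) ⊃ P) ⊃ P) ⊃ Q) ⊃ R): 0.78 > 0.05, so result = 0.05
((((((¬R ⊃ Q) ⊃ P) ⊃ P) ⊃ Q) ⊃ R) ⊃ Q): 0.05 ≤ 0.78, so result = 1
¬P: Gödel ¬ of 0.53 = 0 (operand ≠ 0)
(((((((¬R ⊃ Q) ⊃ P) ⊃ P) ⊃ Q) ⊃ R) ⊃ Q) ⊃ ¬P): 1 > 0, so result = 0
((((((((¬R ⊃ Q) ⊃ P) ⊃ P) ⊃ Q) ⊃ R) ⊃ Q) ⊃ ¬P) ⊃ R): 0 ≤ 0.05, so result = 1
(((((((((¬R ⊃ Q) ⊃ P) ⊃ P) ⊃ Q) ⊃ R) ⊃ Q) ⊃ ¬P) ⊃ R) ⊃ Q): 1 > 0.78, so result = 0.78
((((((((((¬R ⊃ Q) ⊃ P) ⊃ P) ⊃ Q) ⊃ R) ⊃ Q) ⊃ ¬P) ⊃ R) ⊃ Q) ⊃ Q): 0.78 ≤ 0.78, so result = 1
¬Q: Gödel ¬ of 0.78 = 0 (operand ≠ 0)
(((((((((((¬R ⊃ Q) ⊃ P) ⊃ P) ⊃ Q) ⊃ R) ⊃ Q) ⊃ ¬P) ⊃ R) ⊃ Q) ⊃ Q) ⊃ ¬Q): 1 > 0, so result = 0
((((((((((((¬R ⊃ Q) ⊃ P) ⊃ P) ⊃ Q) ⊃ R) ⊃ Q) ⊃ ¬P) ⊃ R) ⊃ Q) ⊃ Q) ⊃ ¬Q) ⊃ R): 0 ≤ 0.05, so result = 1
(((((((((((((¬R ⊃ Q) ⊃ P) ⊃ P) ⊃ Q) ⊃ R) ⊃ Q) ⊃ ¬P) ⊃ R) ⊃ Q) ⊃ Q) ⊃ ¬Q) ⊃ R) ⊃ P): 1 > 0.53, so result = 0.53
((((((((((((((¬R ⊃ Q) ⊃ P) ⊃ P) ⊃ Q) ⊃ R) ⊃ Q) ⊃ ¬P) ⊃ R) ⊃ Q) ⊃ Q) ⊃ ¬Q) ⊃ R) ⊃ P) ⊃ R): 0.53 > 0.05, so result = 0.05
¬R: Gödel ¬ of 0.05 = 0 (operand ≠ 0)
(((((((((((((((¬R ⊃ Q) ⊃ P) ⊃ P) ⊃ Q) ⊃ R) ⊃ Q) ⊃ ¬P) ⊃ R) ⊃ Q) ⊃ Q) ⊃ ¬Q) ⊃ R) ⊃ P) ⊃ R) ⊃ ¬R): 0.05 > 0, so result = 0
((((((((((((((((¬R ⊃ Q) ⊃ P) ⊃ P) ⊃ Q) ⊃ R) ⊃ Q) ⊃ ¬P) ⊃ R) ⊃ Q) ⊃ Q) ⊃ ¬Q) ⊃ R) ⊃ P) ⊃ R) ⊃ ¬R) ⊃ R): 0 ≤ 0.05, so result = 1
(((((((((((((((((¬R ⊃ Q) ⊃ P) ⊃ P) ⊃ Q) ⊃ R) ⊃ Q) ⊃ ¬P) ⊃ R) ⊃ Q) ⊃ Q) ⊃ ¬Q) ⊃ R) ⊃ P) ⊃ R) ⊃ ¬R) ⊃ R) ⊃ Q): 1 > 0.78, so result = 0.78
((((((((((((((((((¬R ⊃ Q) ⊃ P) ⊃ P) ⊃ Q) ⊃ R) ⊃ Q) ⊃ ¬P) ⊃ R) ⊃ Q) ⊃ Q) ⊃ ¬Q) ⊃ R) ⊃ P) ⊃ R) ⊃ ¬R) ⊃ R) ⊃ Q) ⊃ P): 0.78 > 0.53, so result = 0.53

0.53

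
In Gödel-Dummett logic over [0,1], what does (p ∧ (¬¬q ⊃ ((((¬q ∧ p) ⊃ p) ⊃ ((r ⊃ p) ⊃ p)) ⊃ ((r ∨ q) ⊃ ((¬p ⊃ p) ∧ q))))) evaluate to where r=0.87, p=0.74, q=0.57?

¬q: Gödel ¬ of 0.57 = 0 (operand ≠ 0)
¬¬q: Gödel ¬ of 0 = 1 (operand is 0)
¬q: Gödel ¬ of 0.57 = 0 (operand ≠ 0)
(¬q ∧ p) = min(0, 0.74) = 0
((¬q ∧ p) ⊃ p): 0 ≤ 0.74, so result = 1
(r ⊃ p): 0.87 > 0.74, so result = 0.74
((r ⊃ p) ⊃ p): 0.74 ≤ 0.74, so result = 1
(((¬q ∧ p) ⊃ p) ⊃ ((r ⊃ p) ⊃ p)): 1 ≤ 1, so result = 1
(r ∨ q) = max(0.87, 0.57) = 0.87
¬p: Gödel ¬ of 0.74 = 0 (operand ≠ 0)
(¬p ⊃ p): 0 ≤ 0.74, so result = 1
((¬p ⊃ p) ∧ q) = min(1, 0.57) = 0.57
((r ∨ q) ⊃ ((¬p ⊃ p) ∧ q)): 0.87 > 0.57, so result = 0.57
((((¬q ∧ p) ⊃ p) ⊃ ((r ⊃ p) ⊃ p)) ⊃ ((r ∨ q) ⊃ ((¬p ⊃ p) ∧ q))): 1 > 0.57, so result = 0.57
(¬¬q ⊃ ((((¬q ∧ p) ⊃ p) ⊃ ((r ⊃ p) ⊃ p)) ⊃ ((r ∨ q) ⊃ ((¬p ⊃ p) ∧ q)))): 1 > 0.57, so result = 0.57
(p ∧ (¬¬q ⊃ ((((¬q ∧ p) ⊃ p) ⊃ ((r ⊃ p) ⊃ p)) ⊃ ((r ∨ q) ⊃ ((¬p ⊃ p) ∧ q))))) = min(0.74, 0.57) = 0.57

0.57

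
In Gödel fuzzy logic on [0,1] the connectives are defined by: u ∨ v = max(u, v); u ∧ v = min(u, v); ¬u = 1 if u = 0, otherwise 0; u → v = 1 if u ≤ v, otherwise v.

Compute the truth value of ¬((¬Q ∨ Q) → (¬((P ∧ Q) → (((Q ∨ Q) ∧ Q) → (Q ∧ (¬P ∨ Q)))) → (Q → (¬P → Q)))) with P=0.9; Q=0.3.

¬Q: Gödel ¬ of 0.3 = 0 (operand ≠ 0)
(¬Q ∨ Q) = max(0, 0.3) = 0.3
(P ∧ Q) = min(0.9, 0.3) = 0.3
(Q ∨ Q) = max(0.3, 0.3) = 0.3
((Q ∨ Q) ∧ Q) = min(0.3, 0.3) = 0.3
¬P: Gödel ¬ of 0.9 = 0 (operand ≠ 0)
(¬P ∨ Q) = max(0, 0.3) = 0.3
(Q ∧ (¬P ∨ Q)) = min(0.3, 0.3) = 0.3
(((Q ∨ Q) ∧ Q) → (Q ∧ (¬P ∨ Q))): 0.3 ≤ 0.3, so result = 1
((P ∧ Q) → (((Q ∨ Q) ∧ Q) → (Q ∧ (¬P ∨ Q)))): 0.3 ≤ 1, so result = 1
¬((P ∧ Q) → (((Q ∨ Q) ∧ Q) → (Q ∧ (¬P ∨ Q)))): Gödel ¬ of 1 = 0 (operand ≠ 0)
¬P: Gödel ¬ of 0.9 = 0 (operand ≠ 0)
(¬P → Q): 0 ≤ 0.3, so result = 1
(Q → (¬P → Q)): 0.3 ≤ 1, so result = 1
(¬((P ∧ Q) → (((Q ∨ Q) ∧ Q) → (Q ∧ (¬P ∨ Q)))) → (Q → (¬P → Q))): 0 ≤ 1, so result = 1
((¬Q ∨ Q) → (¬((P ∧ Q) → (((Q ∨ Q) ∧ Q) → (Q ∧ (¬P ∨ Q)))) → (Q → (¬P → Q)))): 0.3 ≤ 1, so result = 1
¬((¬Q ∨ Q) → (¬((P ∧ Q) → (((Q ∨ Q) ∧ Q) → (Q ∧ (¬P ∨ Q)))) → (Q → (¬P → Q)))): Gödel ¬ of 1 = 0 (operand ≠ 0)

0.00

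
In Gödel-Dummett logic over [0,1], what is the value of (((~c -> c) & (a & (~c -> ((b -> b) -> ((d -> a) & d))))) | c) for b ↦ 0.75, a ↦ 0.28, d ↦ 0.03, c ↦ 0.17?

0.28

~c: Gödel ¬ of 0.17 = 0 (operand ≠ 0)
(~c -> c): 0 ≤ 0.17, so result = 1
~c: Gödel ¬ of 0.17 = 0 (operand ≠ 0)
(b -> b): 0.75 ≤ 0.75, so result = 1
(d -> a): 0.03 ≤ 0.28, so result = 1
((d -> a) & d) = min(1, 0.03) = 0.03
((b -> b) -> ((d -> a) & d)): 1 > 0.03, so result = 0.03
(~c -> ((b -> b) -> ((d -> a) & d))): 0 ≤ 0.03, so result = 1
(a & (~c -> ((b -> b) -> ((d -> a) & d)))) = min(0.28, 1) = 0.28
((~c -> c) & (a & (~c -> ((b -> b) -> ((d -> a) & d))))) = min(1, 0.28) = 0.28
(((~c -> c) & (a & (~c -> ((b -> b) -> ((d -> a) & d))))) | c) = max(0.28, 0.17) = 0.28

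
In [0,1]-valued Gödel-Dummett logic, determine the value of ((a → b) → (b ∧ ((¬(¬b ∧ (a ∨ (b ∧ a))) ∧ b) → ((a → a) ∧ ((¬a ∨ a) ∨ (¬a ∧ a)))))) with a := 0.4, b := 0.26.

1.00

(a → b): 0.4 > 0.26, so result = 0.26
¬b: Gödel ¬ of 0.26 = 0 (operand ≠ 0)
(b ∧ a) = min(0.26, 0.4) = 0.26
(a ∨ (b ∧ a)) = max(0.4, 0.26) = 0.4
(¬b ∧ (a ∨ (b ∧ a))) = min(0, 0.4) = 0
¬(¬b ∧ (a ∨ (b ∧ a))): Gödel ¬ of 0 = 1 (operand is 0)
(¬(¬b ∧ (a ∨ (b ∧ a))) ∧ b) = min(1, 0.26) = 0.26
(a → a): 0.4 ≤ 0.4, so result = 1
¬a: Gödel ¬ of 0.4 = 0 (operand ≠ 0)
(¬a ∨ a) = max(0, 0.4) = 0.4
¬a: Gödel ¬ of 0.4 = 0 (operand ≠ 0)
(¬a ∧ a) = min(0, 0.4) = 0
((¬a ∨ a) ∨ (¬a ∧ a)) = max(0.4, 0) = 0.4
((a → a) ∧ ((¬a ∨ a) ∨ (¬a ∧ a))) = min(1, 0.4) = 0.4
((¬(¬b ∧ (a ∨ (b ∧ a))) ∧ b) → ((a → a) ∧ ((¬a ∨ a) ∨ (¬a ∧ a)))): 0.26 ≤ 0.4, so result = 1
(b ∧ ((¬(¬b ∧ (a ∨ (b ∧ a))) ∧ b) → ((a → a) ∧ ((¬a ∨ a) ∨ (¬a ∧ a))))) = min(0.26, 1) = 0.26
((a → b) → (b ∧ ((¬(¬b ∧ (a ∨ (b ∧ a))) ∧ b) → ((a → a) ∧ ((¬a ∨ a) ∨ (¬a ∧ a)))))): 0.26 ≤ 0.26, so result = 1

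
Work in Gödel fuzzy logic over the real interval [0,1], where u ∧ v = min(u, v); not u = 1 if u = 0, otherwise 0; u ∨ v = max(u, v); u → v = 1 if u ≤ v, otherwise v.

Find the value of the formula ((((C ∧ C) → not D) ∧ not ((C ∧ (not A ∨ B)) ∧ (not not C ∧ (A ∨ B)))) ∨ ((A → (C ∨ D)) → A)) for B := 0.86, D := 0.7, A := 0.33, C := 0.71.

(C ∧ C) = min(0.71, 0.71) = 0.71
not D: Gödel ¬ of 0.7 = 0 (operand ≠ 0)
((C ∧ C) → not D): 0.71 > 0, so result = 0
not A: Gödel ¬ of 0.33 = 0 (operand ≠ 0)
(not A ∨ B) = max(0, 0.86) = 0.86
(C ∧ (not A ∨ B)) = min(0.71, 0.86) = 0.71
not C: Gödel ¬ of 0.71 = 0 (operand ≠ 0)
not not C: Gödel ¬ of 0 = 1 (operand is 0)
(A ∨ B) = max(0.33, 0.86) = 0.86
(not not C ∧ (A ∨ B)) = min(1, 0.86) = 0.86
((C ∧ (not A ∨ B)) ∧ (not not C ∧ (A ∨ B))) = min(0.71, 0.86) = 0.71
not ((C ∧ (not A ∨ B)) ∧ (not not C ∧ (A ∨ B))): Gödel ¬ of 0.71 = 0 (operand ≠ 0)
(((C ∧ C) → not D) ∧ not ((C ∧ (not A ∨ B)) ∧ (not not C ∧ (A ∨ B)))) = min(0, 0) = 0
(C ∨ D) = max(0.71, 0.7) = 0.71
(A → (C ∨ D)): 0.33 ≤ 0.71, so result = 1
((A → (C ∨ D)) → A): 1 > 0.33, so result = 0.33
((((C ∧ C) → not D) ∧ not ((C ∧ (not A ∨ B)) ∧ (not not C ∧ (A ∨ B)))) ∨ ((A → (C ∨ D)) → A)) = max(0, 0.33) = 0.33

0.33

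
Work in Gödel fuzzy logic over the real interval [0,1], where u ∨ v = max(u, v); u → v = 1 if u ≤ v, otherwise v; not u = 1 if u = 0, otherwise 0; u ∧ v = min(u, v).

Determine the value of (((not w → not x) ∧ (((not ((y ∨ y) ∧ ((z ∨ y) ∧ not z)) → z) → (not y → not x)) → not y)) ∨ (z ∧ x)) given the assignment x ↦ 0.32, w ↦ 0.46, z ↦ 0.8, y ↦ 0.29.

0.32

not w: Gödel ¬ of 0.46 = 0 (operand ≠ 0)
not x: Gödel ¬ of 0.32 = 0 (operand ≠ 0)
(not w → not x): 0 ≤ 0, so result = 1
(y ∨ y) = max(0.29, 0.29) = 0.29
(z ∨ y) = max(0.8, 0.29) = 0.8
not z: Gödel ¬ of 0.8 = 0 (operand ≠ 0)
((z ∨ y) ∧ not z) = min(0.8, 0) = 0
((y ∨ y) ∧ ((z ∨ y) ∧ not z)) = min(0.29, 0) = 0
not ((y ∨ y) ∧ ((z ∨ y) ∧ not z)): Gödel ¬ of 0 = 1 (operand is 0)
(not ((y ∨ y) ∧ ((z ∨ y) ∧ not z)) → z): 1 > 0.8, so result = 0.8
not y: Gödel ¬ of 0.29 = 0 (operand ≠ 0)
not x: Gödel ¬ of 0.32 = 0 (operand ≠ 0)
(not y → not x): 0 ≤ 0, so result = 1
((not ((y ∨ y) ∧ ((z ∨ y) ∧ not z)) → z) → (not y → not x)): 0.8 ≤ 1, so result = 1
not y: Gödel ¬ of 0.29 = 0 (operand ≠ 0)
(((not ((y ∨ y) ∧ ((z ∨ y) ∧ not z)) → z) → (not y → not x)) → not y): 1 > 0, so result = 0
((not w → not x) ∧ (((not ((y ∨ y) ∧ ((z ∨ y) ∧ not z)) → z) → (not y → not x)) → not y)) = min(1, 0) = 0
(z ∧ x) = min(0.8, 0.32) = 0.32
(((not w → not x) ∧ (((not ((y ∨ y) ∧ ((z ∨ y) ∧ not z)) → z) → (not y → not x)) → not y)) ∨ (z ∧ x)) = max(0, 0.32) = 0.32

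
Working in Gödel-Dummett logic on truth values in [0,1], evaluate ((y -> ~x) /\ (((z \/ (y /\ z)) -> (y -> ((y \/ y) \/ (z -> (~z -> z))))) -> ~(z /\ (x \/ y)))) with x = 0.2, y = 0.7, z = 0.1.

~x: Gödel ¬ of 0.2 = 0 (operand ≠ 0)
(y -> ~x): 0.7 > 0, so result = 0
(y /\ z) = min(0.7, 0.1) = 0.1
(z \/ (y /\ z)) = max(0.1, 0.1) = 0.1
(y \/ y) = max(0.7, 0.7) = 0.7
~z: Gödel ¬ of 0.1 = 0 (operand ≠ 0)
(~z -> z): 0 ≤ 0.1, so result = 1
(z -> (~z -> z)): 0.1 ≤ 1, so result = 1
((y \/ y) \/ (z -> (~z -> z))) = max(0.7, 1) = 1
(y -> ((y \/ y) \/ (z -> (~z -> z)))): 0.7 ≤ 1, so result = 1
((z \/ (y /\ z)) -> (y -> ((y \/ y) \/ (z -> (~z -> z))))): 0.1 ≤ 1, so result = 1
(x \/ y) = max(0.2, 0.7) = 0.7
(z /\ (x \/ y)) = min(0.1, 0.7) = 0.1
~(z /\ (x \/ y)): Gödel ¬ of 0.1 = 0 (operand ≠ 0)
(((z \/ (y /\ z)) -> (y -> ((y \/ y) \/ (z -> (~z -> z))))) -> ~(z /\ (x \/ y))): 1 > 0, so result = 0
((y -> ~x) /\ (((z \/ (y /\ z)) -> (y -> ((y \/ y) \/ (z -> (~z -> z))))) -> ~(z /\ (x \/ y)))) = min(0, 0) = 0

0.00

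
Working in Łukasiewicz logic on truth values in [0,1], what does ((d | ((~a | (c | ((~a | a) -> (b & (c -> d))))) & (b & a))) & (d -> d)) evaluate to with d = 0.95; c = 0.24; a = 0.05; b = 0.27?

0.95

~a: Łukasiewicz ¬ gives 1 − 0.05 = 0.95
~a: Łukasiewicz ¬ gives 1 − 0.05 = 0.95
(~a | a) = max(0.95, 0.05) = 0.95
(c -> d): min(1, 1 − 0.24 + 0.95) = 1
(b & (c -> d)) = min(0.27, 1) = 0.27
((~a | a) -> (b & (c -> d))): min(1, 1 − 0.95 + 0.27) = 0.32
(c | ((~a | a) -> (b & (c -> d)))) = max(0.24, 0.32) = 0.32
(~a | (c | ((~a | a) -> (b & (c -> d))))) = max(0.95, 0.32) = 0.95
(b & a) = min(0.27, 0.05) = 0.05
((~a | (c | ((~a | a) -> (b & (c -> d))))) & (b & a)) = min(0.95, 0.05) = 0.05
(d | ((~a | (c | ((~a | a) -> (b & (c -> d))))) & (b & a))) = max(0.95, 0.05) = 0.95
(d -> d): min(1, 1 − 0.95 + 0.95) = 1
((d | ((~a | (c | ((~a | a) -> (b & (c -> d))))) & (b & a))) & (d -> d)) = min(0.95, 1) = 0.95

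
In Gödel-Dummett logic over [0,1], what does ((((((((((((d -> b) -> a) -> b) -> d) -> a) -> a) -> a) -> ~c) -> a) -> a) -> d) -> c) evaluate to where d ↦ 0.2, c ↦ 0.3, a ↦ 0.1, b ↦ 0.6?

0.30

(d -> b): 0.2 ≤ 0.6, so result = 1
((d -> b) -> a): 1 > 0.1, so result = 0.1
(((d -> b) -> a) -> b): 0.1 ≤ 0.6, so result = 1
((((d -> b) -> a) -> b) -> d): 1 > 0.2, so result = 0.2
(((((d -> b) -> a) -> b) -> d) -> a): 0.2 > 0.1, so result = 0.1
((((((d -> b) -> a) -> b) -> d) -> a) -> a): 0.1 ≤ 0.1, so result = 1
(((((((d -> b) -> a) -> b) -> d) -> a) -> a) -> a): 1 > 0.1, so result = 0.1
~c: Gödel ¬ of 0.3 = 0 (operand ≠ 0)
((((((((d -> b) -> a) -> b) -> d) -> a) -> a) -> a) -> ~c): 0.1 > 0, so result = 0
(((((((((d -> b) -> a) -> b) -> d) -> a) -> a) -> a) -> ~c) -> a): 0 ≤ 0.1, so result = 1
((((((((((d -> b) -> a) -> b) -> d) -> a) -> a) -> a) -> ~c) -> a) -> a): 1 > 0.1, so result = 0.1
(((((((((((d -> b) -> a) -> b) -> d) -> a) -> a) -> a) -> ~c) -> a) -> a) -> d): 0.1 ≤ 0.2, so result = 1
((((((((((((d -> b) -> a) -> b) -> d) -> a) -> a) -> a) -> ~c) -> a) -> a) -> d) -> c): 1 > 0.3, so result = 0.3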